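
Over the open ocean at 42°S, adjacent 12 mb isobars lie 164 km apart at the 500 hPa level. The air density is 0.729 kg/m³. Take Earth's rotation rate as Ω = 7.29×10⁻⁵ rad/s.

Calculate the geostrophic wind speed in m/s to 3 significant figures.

Coriolis parameter at 42°S:
f = 2Ω sin φ = 2 × 7.29×10⁻⁵ × sin 42° = 9.76×10⁻⁵ s⁻¹
Pressure gradient: |∂P/∂n| = 1200 Pa / 164000 m = 7.32×10⁻³ Pa/m
Geostrophic balance (pressure-gradient force = Coriolis force):
V_g = (1/(fρ)) |∂P/∂n| = 7.32×10⁻³ / (9.76×10⁻⁵ × 0.729) = 103 m/s

103 m/s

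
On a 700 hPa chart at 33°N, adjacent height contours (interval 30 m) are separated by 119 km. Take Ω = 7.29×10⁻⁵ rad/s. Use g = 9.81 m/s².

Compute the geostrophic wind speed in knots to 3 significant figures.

Coriolis parameter at 33°N:
f = 2Ω sin φ = 2 × 7.29×10⁻⁵ × sin 33° = 7.94×10⁻⁵ s⁻¹
Height gradient: |∂Z/∂n| = 30 m / 119000 m = 2.52×10⁻⁴
On a pressure surface, geostrophic balance gives V_g = (g/f)|∂Z/∂n|:
V_g = 9.81 × 2.52×10⁻⁴ / 7.94×10⁻⁵ = 31.1 m/s
Converting: 31.1 m/s × 1.944 = 60.5 knots

60.5 knots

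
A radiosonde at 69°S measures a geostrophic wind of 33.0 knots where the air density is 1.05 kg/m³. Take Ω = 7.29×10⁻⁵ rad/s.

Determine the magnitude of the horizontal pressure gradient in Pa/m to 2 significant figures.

Coriolis parameter at 69°S:
f = 2Ω sin φ = 2 × 7.29×10⁻⁵ × sin 69° = 1.36×10⁻⁴ s⁻¹
Wind speed in SI: 33.0 knots = 17.0 m/s
Geostrophic balance rearranged: |∂P/∂n| = f ρ V_g
|∂P/∂n| = 1.36×10⁻⁴ × 1.05 × 17.0 = 2.43×10⁻³ Pa/m

2.4×10⁻³ Pa/m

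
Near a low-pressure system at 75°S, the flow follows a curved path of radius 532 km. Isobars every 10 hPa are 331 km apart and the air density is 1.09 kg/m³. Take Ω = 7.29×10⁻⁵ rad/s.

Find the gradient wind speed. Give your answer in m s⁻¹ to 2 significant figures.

16 m s⁻¹

Coriolis parameter at 75°S:
f = 2Ω sin φ = 2 × 7.29×10⁻⁵ × sin 75° = 1.41×10⁻⁴ s⁻¹
Pressure gradient: |∂P/∂n| = 1000 Pa / 331000 m = 3.02×10⁻³ Pa/m
Geostrophic speed: V_g = |∂P/∂n|/(fρ) = 3.02×10⁻³/(1.41×10⁻⁴ × 1.09) = 19.7 m/s
Around a low, centrifugal force acts outward with Coriolis, so pressure-gradient force balances both:
(1/ρ)|∂P/∂n| = fV + V²/R  →  V² + fR·V − fR·V_g = 0
With fR = 1.41×10⁻⁴ × 532×10³ m = 74.9 m/s:
V = [−fR + √((fR)² + 4 fR V_g)]/2 = [−74.9 + √(74.9² + 4×74.9×19.7)]/2 = 16.2 m/s
Subgeostrophic (V < V_g = 19.7 m/s), as expected around a low.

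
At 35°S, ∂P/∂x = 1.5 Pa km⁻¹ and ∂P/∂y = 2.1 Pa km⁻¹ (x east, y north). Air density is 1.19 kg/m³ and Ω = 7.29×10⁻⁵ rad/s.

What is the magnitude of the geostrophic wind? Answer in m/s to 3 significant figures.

Coriolis parameter at 35°S:
f = 2Ω sin φ = 2 × 7.29×10⁻⁵ × sin 35° = 8.36×10⁻⁵ s⁻¹
In the Southern Hemisphere f is negative: f = −8.36×10⁻⁵ s⁻¹.
Component geostrophic relations (x east, y north):
u_g = −(1/(fρ)) ∂P/∂y,  v_g = (1/(fρ)) ∂P/∂x
u_g = −(2.1×10⁻³)/(−8.36×10⁻⁵ × 1.19) = 21.1 m/s;  v_g = (1.5×10⁻³)/(−8.36×10⁻⁵ × 1.19) = −15.1 m/s
|V_g| = √(u_g² + v_g²) = 25.9 m/s

25.9 m/s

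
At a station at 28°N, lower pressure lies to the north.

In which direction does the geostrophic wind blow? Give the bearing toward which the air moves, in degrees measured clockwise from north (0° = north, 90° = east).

The pressure-gradient force points toward the north (bearing 000°).
Geostrophic balance: in the Northern Hemisphere the Coriolis force deflects motion to the right, so the geostrophic wind blows 90° to the right of the pressure-gradient force (low pressure on the left).
Rotating 000° by 90° clockwise gives 090° — the wind blows toward the east.

090°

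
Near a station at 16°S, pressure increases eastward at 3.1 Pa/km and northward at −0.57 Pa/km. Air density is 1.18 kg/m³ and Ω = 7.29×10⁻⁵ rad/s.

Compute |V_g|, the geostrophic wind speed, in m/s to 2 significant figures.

66 m/s

Coriolis parameter at 16°S:
f = 2Ω sin φ = 2 × 7.29×10⁻⁵ × sin 16° = 4.02×10⁻⁵ s⁻¹
In the Southern Hemisphere f is negative: f = −4.02×10⁻⁵ s⁻¹.
Component geostrophic relations (x east, y north):
u_g = −(1/(fρ)) ∂P/∂y,  v_g = (1/(fρ)) ∂P/∂x
u_g = −(−0.57×10⁻³)/(−4.02×10⁻⁵ × 1.18) = −12.0 m/s;  v_g = (3.1×10⁻³)/(−4.02×10⁻⁵ × 1.18) = −65.4 m/s
|V_g| = √(u_g² + v_g²) = 66.5 m/s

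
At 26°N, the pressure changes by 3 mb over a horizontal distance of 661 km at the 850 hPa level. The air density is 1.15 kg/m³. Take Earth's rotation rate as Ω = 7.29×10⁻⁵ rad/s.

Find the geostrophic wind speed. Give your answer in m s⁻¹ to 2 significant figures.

6.2 m s⁻¹

Coriolis parameter at 26°N:
f = 2Ω sin φ = 2 × 7.29×10⁻⁵ × sin 26° = 6.39×10⁻⁵ s⁻¹
Pressure gradient: |∂P/∂n| = 300 Pa / 661000 m = 4.54×10⁻⁴ Pa/m
Geostrophic balance (pressure-gradient force = Coriolis force):
V_g = (1/(fρ)) |∂P/∂n| = 4.54×10⁻⁴ / (6.39×10⁻⁵ × 1.15) = 6.17 m/s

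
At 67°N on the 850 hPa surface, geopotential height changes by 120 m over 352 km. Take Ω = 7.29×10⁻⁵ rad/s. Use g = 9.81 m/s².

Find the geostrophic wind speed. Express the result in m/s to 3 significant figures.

24.9 m/s

Coriolis parameter at 67°N:
f = 2Ω sin φ = 2 × 7.29×10⁻⁵ × sin 67° = 1.34×10⁻⁴ s⁻¹
Height gradient: |∂Z/∂n| = 120 m / 352000 m = 3.41×10⁻⁴
On a pressure surface, geostrophic balance gives V_g = (g/f)|∂Z/∂n|:
V_g = 9.81 × 3.41×10⁻⁴ / 1.34×10⁻⁴ = 24.9 m/s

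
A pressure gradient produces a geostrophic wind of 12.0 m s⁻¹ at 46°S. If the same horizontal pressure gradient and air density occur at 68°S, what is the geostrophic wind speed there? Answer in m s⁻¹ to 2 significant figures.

9.3 m s⁻¹

With the same pressure gradient and density, V_g ∝ 1/f ∝ 1/sin φ.
V₂ = V₁ · sin φ₁ / sin φ₂ = 12.0 × sin 46° / sin 68°
V₂ = 12.0 × 0.7193/0.9272 = 9.3 m s⁻¹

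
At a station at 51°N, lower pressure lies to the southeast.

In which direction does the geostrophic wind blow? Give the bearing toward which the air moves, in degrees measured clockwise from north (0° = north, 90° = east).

The pressure-gradient force points toward the southeast (bearing 135°).
Geostrophic balance: in the Northern Hemisphere the Coriolis force deflects motion to the right, so the geostrophic wind blows 90° to the right of the pressure-gradient force (low pressure on the left).
Rotating 135° by 90° clockwise gives 225° — the wind blows toward the southwest.

225°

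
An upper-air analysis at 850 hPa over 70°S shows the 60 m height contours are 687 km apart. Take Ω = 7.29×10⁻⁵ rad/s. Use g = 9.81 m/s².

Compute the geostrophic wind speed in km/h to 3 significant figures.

22.5 km/h

Coriolis parameter at 70°S:
f = 2Ω sin φ = 2 × 7.29×10⁻⁵ × sin 70° = 1.37×10⁻⁴ s⁻¹
Height gradient: |∂Z/∂n| = 60 m / 687000 m = 8.73×10⁻⁵
On a pressure surface, geostrophic balance gives V_g = (g/f)|∂Z/∂n|:
V_g = 9.81 × 8.73×10⁻⁵ / 1.37×10⁻⁴ = 6.25 m/s
Converting: 6.25 m/s × 3.6 = 22.5 km/h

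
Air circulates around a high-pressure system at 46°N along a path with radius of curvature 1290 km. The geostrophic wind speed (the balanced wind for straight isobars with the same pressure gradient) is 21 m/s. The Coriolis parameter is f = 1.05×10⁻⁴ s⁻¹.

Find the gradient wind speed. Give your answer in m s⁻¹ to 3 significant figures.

Around a high, pressure-gradient force acts outward with centrifugal, so Coriolis balances both:
fV = (1/ρ)|∂P/∂n| + V²/R  →  V² − fR·V + fR·V_g = 0
With fR = 1.05×10⁻⁴ × 1290×10³ m = 135 m/s:
V = [fR − √((fR)² − 4 fR V_g)]/2 = [135 − √(135² − 4×135×21)]/2 = 26 m/s
Supergeostrophic (V > V_g = 21 m/s), as expected around a high.

26.0 m s⁻¹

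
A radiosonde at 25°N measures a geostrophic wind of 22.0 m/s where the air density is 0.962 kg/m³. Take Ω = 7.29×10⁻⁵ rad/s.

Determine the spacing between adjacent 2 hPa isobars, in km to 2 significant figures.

150 km

Coriolis parameter at 25°N:
f = 2Ω sin φ = 2 × 7.29×10⁻⁵ × sin 25° = 6.16×10⁻⁵ s⁻¹
Geostrophic balance rearranged: |∂P/∂n| = f ρ V_g
|∂P/∂n| = 6.16×10⁻⁵ × 0.962 × 22.0 = 1.30×10⁻³ Pa/m
Isobar spacing: Δn = ΔP/|∂P/∂n| = 200 Pa / 1.30×10⁻³ Pa/m = 153365 m ≈ 150 km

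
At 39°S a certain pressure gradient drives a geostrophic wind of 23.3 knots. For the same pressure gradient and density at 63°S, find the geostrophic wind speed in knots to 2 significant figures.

With the same pressure gradient and density, V_g ∝ 1/f ∝ 1/sin φ.
V₂ = V₁ · sin φ₁ / sin φ₂ = 23.3 × sin 39° / sin 63°
V₂ = 23.3 × 0.6293/0.8910 = 16 knots

16 knots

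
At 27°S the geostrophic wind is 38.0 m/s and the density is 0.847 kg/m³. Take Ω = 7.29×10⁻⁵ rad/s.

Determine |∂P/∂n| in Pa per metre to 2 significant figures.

2.1×10⁻³ Pa/m

Coriolis parameter at 27°S:
f = 2Ω sin φ = 2 × 7.29×10⁻⁵ × sin 27° = 6.62×10⁻⁵ s⁻¹
Geostrophic balance rearranged: |∂P/∂n| = f ρ V_g
|∂P/∂n| = 6.62×10⁻⁵ × 0.847 × 38.0 = 2.13×10⁻³ Pa/m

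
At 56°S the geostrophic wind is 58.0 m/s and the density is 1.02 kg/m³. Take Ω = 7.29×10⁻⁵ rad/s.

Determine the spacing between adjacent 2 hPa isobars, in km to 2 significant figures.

28 km

Coriolis parameter at 56°S:
f = 2Ω sin φ = 2 × 7.29×10⁻⁵ × sin 56° = 1.21×10⁻⁴ s⁻¹
Geostrophic balance rearranged: |∂P/∂n| = f ρ V_g
|∂P/∂n| = 1.21×10⁻⁴ × 1.02 × 58.0 = 7.15×10⁻³ Pa/m
Isobar spacing: Δn = ΔP/|∂P/∂n| = 200 Pa / 7.15×10⁻³ Pa/m = 27969 m ≈ 28 km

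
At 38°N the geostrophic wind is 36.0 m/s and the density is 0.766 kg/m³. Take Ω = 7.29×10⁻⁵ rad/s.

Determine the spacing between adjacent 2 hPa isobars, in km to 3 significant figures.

80.8 km

Coriolis parameter at 38°N:
f = 2Ω sin φ = 2 × 7.29×10⁻⁵ × sin 38° = 8.98×10⁻⁵ s⁻¹
Geostrophic balance rearranged: |∂P/∂n| = f ρ V_g
|∂P/∂n| = 8.98×10⁻⁵ × 0.766 × 36.0 = 2.48×10⁻³ Pa/m
Isobar spacing: Δn = ΔP/|∂P/∂n| = 200 Pa / 2.48×10⁻³ Pa/m = 80798 m ≈ 80.8 km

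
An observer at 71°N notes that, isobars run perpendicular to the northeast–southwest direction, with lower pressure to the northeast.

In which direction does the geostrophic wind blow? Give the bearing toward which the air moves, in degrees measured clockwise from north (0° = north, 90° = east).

The pressure-gradient force points toward the northeast (bearing 045°).
Geostrophic balance: in the Northern Hemisphere the Coriolis force deflects motion to the right, so the geostrophic wind blows 90° to the right of the pressure-gradient force (low pressure on the left).
Rotating 045° by 90° clockwise gives 135° — the wind blows toward the southeast.

135°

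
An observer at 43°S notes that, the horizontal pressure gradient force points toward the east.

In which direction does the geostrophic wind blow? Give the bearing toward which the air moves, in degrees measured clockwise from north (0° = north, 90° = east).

The pressure-gradient force points toward the east (bearing 090°).
Geostrophic balance: in the Southern Hemisphere the Coriolis force deflects motion to the left, so the geostrophic wind blows 90° to the left of the pressure-gradient force (low pressure on the right).
Rotating 090° by 90° counterclockwise gives 000° — the wind blows toward the north.

000°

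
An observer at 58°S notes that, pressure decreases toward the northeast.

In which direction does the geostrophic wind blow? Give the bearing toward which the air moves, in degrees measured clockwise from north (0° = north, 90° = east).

315°

The pressure-gradient force points toward the northeast (bearing 045°).
Geostrophic balance: in the Southern Hemisphere the Coriolis force deflects motion to the left, so the geostrophic wind blows 90° to the left of the pressure-gradient force (low pressure on the right).
Rotating 045° by 90° counterclockwise gives 315° — the wind blows toward the northwest.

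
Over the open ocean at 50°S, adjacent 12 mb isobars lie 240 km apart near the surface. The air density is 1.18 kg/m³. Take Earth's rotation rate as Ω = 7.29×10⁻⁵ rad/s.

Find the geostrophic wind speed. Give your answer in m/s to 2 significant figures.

Coriolis parameter at 50°S:
f = 2Ω sin φ = 2 × 7.29×10⁻⁵ × sin 50° = 1.12×10⁻⁴ s⁻¹
Pressure gradient: |∂P/∂n| = 1200 Pa / 240000 m = 5.00×10⁻³ Pa/m
Geostrophic balance (pressure-gradient force = Coriolis force):
V_g = (1/(fρ)) |∂P/∂n| = 5.00×10⁻³ / (1.12×10⁻⁴ × 1.18) = 37.9 m/s

38 m/s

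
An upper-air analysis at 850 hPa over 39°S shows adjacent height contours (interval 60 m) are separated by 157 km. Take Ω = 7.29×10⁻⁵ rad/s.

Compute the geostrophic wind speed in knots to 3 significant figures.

79.4 knots

Coriolis parameter at 39°S:
f = 2Ω sin φ = 2 × 7.29×10⁻⁵ × sin 39° = 9.18×10⁻⁵ s⁻¹
Height gradient: |∂Z/∂n| = 60 m / 157000 m = 3.82×10⁻⁴
On a pressure surface, geostrophic balance gives V_g = (g/f)|∂Z/∂n|:
V_g = 9.81 × 3.82×10⁻⁴ / 9.18×10⁻⁵ = 40.9 m/s
Converting: 40.9 m/s × 1.944 = 79.4 knots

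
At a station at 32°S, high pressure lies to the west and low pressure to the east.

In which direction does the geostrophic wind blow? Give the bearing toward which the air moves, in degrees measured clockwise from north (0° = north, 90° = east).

000°

The pressure-gradient force points toward the east (bearing 090°).
Geostrophic balance: in the Southern Hemisphere the Coriolis force deflects motion to the left, so the geostrophic wind blows 90° to the left of the pressure-gradient force (low pressure on the right).
Rotating 090° by 90° counterclockwise gives 000° — the wind blows toward the north.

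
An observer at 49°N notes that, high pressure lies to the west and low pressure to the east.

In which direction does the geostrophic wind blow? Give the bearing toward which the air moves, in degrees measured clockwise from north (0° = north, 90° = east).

The pressure-gradient force points toward the east (bearing 090°).
Geostrophic balance: in the Northern Hemisphere the Coriolis force deflects motion to the right, so the geostrophic wind blows 90° to the right of the pressure-gradient force (low pressure on the left).
Rotating 090° by 90° clockwise gives 180° — the wind blows toward the south.

180°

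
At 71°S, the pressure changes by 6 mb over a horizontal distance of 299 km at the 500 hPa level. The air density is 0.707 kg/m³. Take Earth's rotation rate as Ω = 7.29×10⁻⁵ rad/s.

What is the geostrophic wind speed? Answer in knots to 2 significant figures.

Coriolis parameter at 71°S:
f = 2Ω sin φ = 2 × 7.29×10⁻⁵ × sin 71° = 1.38×10⁻⁴ s⁻¹
Pressure gradient: |∂P/∂n| = 600 Pa / 299000 m = 2.01×10⁻³ Pa/m
Geostrophic balance (pressure-gradient force = Coriolis force):
V_g = (1/(fρ)) |∂P/∂n| = 2.01×10⁻³ / (1.38×10⁻⁴ × 0.707) = 20.6 m/s
Converting: 20.6 m/s × 1.944 = 40 knots

40 knots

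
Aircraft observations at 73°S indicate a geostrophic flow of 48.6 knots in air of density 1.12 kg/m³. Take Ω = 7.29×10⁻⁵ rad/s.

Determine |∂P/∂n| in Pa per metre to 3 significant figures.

Coriolis parameter at 73°S:
f = 2Ω sin φ = 2 × 7.29×10⁻⁵ × sin 73° = 1.39×10⁻⁴ s⁻¹
Wind speed in SI: 48.6 knots = 25.0 m/s
Geostrophic balance rearranged: |∂P/∂n| = f ρ V_g
|∂P/∂n| = 1.39×10⁻⁴ × 1.12 × 25.0 = 3.90×10⁻³ Pa/m

3.90×10⁻³ Pa/m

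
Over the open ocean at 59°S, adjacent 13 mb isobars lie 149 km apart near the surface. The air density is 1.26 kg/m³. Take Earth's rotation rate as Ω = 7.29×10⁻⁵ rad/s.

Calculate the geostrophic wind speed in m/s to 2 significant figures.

Coriolis parameter at 59°S:
f = 2Ω sin φ = 2 × 7.29×10⁻⁵ × sin 59° = 1.25×10⁻⁴ s⁻¹
Pressure gradient: |∂P/∂n| = 1300 Pa / 149000 m = 8.72×10⁻³ Pa/m
Geostrophic balance (pressure-gradient force = Coriolis force):
V_g = (1/(fρ)) |∂P/∂n| = 8.72×10⁻³ / (1.25×10⁻⁴ × 1.26) = 55.4 m/s

55 m/s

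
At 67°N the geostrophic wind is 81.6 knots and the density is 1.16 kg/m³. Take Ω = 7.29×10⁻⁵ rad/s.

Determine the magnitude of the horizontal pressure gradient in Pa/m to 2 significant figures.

Coriolis parameter at 67°N:
f = 2Ω sin φ = 2 × 7.29×10⁻⁵ × sin 67° = 1.34×10⁻⁴ s⁻¹
Wind speed in SI: 81.6 knots = 42.0 m/s
Geostrophic balance rearranged: |∂P/∂n| = f ρ V_g
|∂P/∂n| = 1.34×10⁻⁴ × 1.16 × 42.0 = 6.54×10⁻³ Pa/m

6.5×10⁻³ Pa/m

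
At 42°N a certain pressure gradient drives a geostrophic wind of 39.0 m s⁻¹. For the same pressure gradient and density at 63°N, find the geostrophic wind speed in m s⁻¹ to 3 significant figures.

29.3 m s⁻¹

With the same pressure gradient and density, V_g ∝ 1/f ∝ 1/sin φ.
V₂ = V₁ · sin φ₁ / sin φ₂ = 39.0 × sin 42° / sin 63°
V₂ = 39.0 × 0.6691/0.8910 = 29.3 m s⁻¹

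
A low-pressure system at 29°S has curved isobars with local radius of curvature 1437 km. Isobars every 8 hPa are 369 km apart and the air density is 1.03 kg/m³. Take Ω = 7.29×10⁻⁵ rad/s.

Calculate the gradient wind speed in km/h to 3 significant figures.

86.7 km/h

Coriolis parameter at 29°S:
f = 2Ω sin φ = 2 × 7.29×10⁻⁵ × sin 29° = 7.07×10⁻⁵ s⁻¹
Pressure gradient: |∂P/∂n| = 800 Pa / 369000 m = 2.17×10⁻³ Pa/m
Geostrophic speed: V_g = |∂P/∂n|/(fρ) = 2.17×10⁻³/(7.07×10⁻⁵ × 1.03) = 29.8 m/s
Around a low, centrifugal force acts outward with Coriolis, so pressure-gradient force balances both:
(1/ρ)|∂P/∂n| = fV + V²/R  →  V² + fR·V − fR·V_g = 0
With fR = 7.07×10⁻⁵ × 1437×10³ m = 102 m/s:
V = [−fR + √((fR)² + 4 fR V_g)]/2 = [−102 + √(102² + 4×102×29.8)]/2 = 24.1 m/s
Subgeostrophic (V < V_g = 29.8 m/s), as expected around a low.
Converting: 24.1 m/s × 3.6 = 86.7 km/h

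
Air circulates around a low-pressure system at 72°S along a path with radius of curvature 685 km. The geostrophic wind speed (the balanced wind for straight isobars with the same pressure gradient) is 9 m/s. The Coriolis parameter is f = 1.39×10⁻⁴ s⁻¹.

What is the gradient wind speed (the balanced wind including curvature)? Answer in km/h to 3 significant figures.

29.8 km/h

Around a low, centrifugal force acts outward with Coriolis, so pressure-gradient force balances both:
(1/ρ)|∂P/∂n| = fV + V²/R  →  V² + fR·V − fR·V_g = 0
With fR = 1.39×10⁻⁴ × 685×10³ m = 95.2 m/s:
V = [−fR + √((fR)² + 4 fR V_g)]/2 = [−95.2 + √(95.2² + 4×95.2×9)]/2 = 8.28 m/s
Subgeostrophic (V < V_g = 9 m/s), as expected around a low.
Converting: 8.28 m/s × 3.6 = 29.8 km/h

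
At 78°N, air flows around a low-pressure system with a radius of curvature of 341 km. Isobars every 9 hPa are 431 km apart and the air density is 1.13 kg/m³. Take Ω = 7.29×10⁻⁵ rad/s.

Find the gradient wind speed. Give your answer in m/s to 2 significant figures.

Coriolis parameter at 78°N:
f = 2Ω sin φ = 2 × 7.29×10⁻⁵ × sin 78° = 1.43×10⁻⁴ s⁻¹
Pressure gradient: |∂P/∂n| = 900 Pa / 431000 m = 2.09×10⁻³ Pa/m
Geostrophic speed: V_g = |∂P/∂n|/(fρ) = 2.09×10⁻³/(1.43×10⁻⁴ × 1.13) = 13.0 m/s
Around a low, centrifugal force acts outward with Coriolis, so pressure-gradient force balances both:
(1/ρ)|∂P/∂n| = fV + V²/R  →  V² + fR·V − fR·V_g = 0
With fR = 1.43×10⁻⁴ × 341×10³ m = 48.6 m/s:
V = [−fR + √((fR)² + 4 fR V_g)]/2 = [−48.6 + √(48.6² + 4×48.6×13)]/2 = 10.6 m/s
Subgeostrophic (V < V_g = 13 m/s), as expected around a low.

11 m/s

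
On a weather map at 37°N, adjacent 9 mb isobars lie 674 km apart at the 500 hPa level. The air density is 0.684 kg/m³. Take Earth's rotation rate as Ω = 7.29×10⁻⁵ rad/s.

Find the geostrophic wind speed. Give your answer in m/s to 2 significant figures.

Coriolis parameter at 37°N:
f = 2Ω sin φ = 2 × 7.29×10⁻⁵ × sin 37° = 8.77×10⁻⁵ s⁻¹
Pressure gradient: |∂P/∂n| = 900 Pa / 674000 m = 1.34×10⁻³ Pa/m
Geostrophic balance (pressure-gradient force = Coriolis force):
V_g = (1/(fρ)) |∂P/∂n| = 1.34×10⁻³ / (8.77×10⁻⁵ × 0.684) = 22.2 m/s

22 m/s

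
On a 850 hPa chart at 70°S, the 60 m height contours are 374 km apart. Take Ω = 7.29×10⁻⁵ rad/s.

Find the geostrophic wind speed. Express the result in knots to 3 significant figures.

Coriolis parameter at 70°S:
f = 2Ω sin φ = 2 × 7.29×10⁻⁵ × sin 70° = 1.37×10⁻⁴ s⁻¹
Height gradient: |∂Z/∂n| = 60 m / 374000 m = 1.60×10⁻⁴
On a pressure surface, geostrophic balance gives V_g = (g/f)|∂Z/∂n|:
V_g = 9.81 × 1.60×10⁻⁴ / 1.37×10⁻⁴ = 11.5 m/s
Converting: 11.5 m/s × 1.944 = 22.3 knots

22.3 knots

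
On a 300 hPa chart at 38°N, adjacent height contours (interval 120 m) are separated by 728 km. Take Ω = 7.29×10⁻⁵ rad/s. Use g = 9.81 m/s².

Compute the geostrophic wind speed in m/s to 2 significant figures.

Coriolis parameter at 38°N:
f = 2Ω sin φ = 2 × 7.29×10⁻⁵ × sin 38° = 8.98×10⁻⁵ s⁻¹
Height gradient: |∂Z/∂n| = 120 m / 728000 m = 1.65×10⁻⁴
On a pressure surface, geostrophic balance gives V_g = (g/f)|∂Z/∂n|:
V_g = 9.81 × 1.65×10⁻⁴ / 8.98×10⁻⁵ = 18.0 m/s

18 m/s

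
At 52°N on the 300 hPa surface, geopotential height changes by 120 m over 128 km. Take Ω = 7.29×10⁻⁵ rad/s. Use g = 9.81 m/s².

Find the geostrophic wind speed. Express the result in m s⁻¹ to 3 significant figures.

80.0 m s⁻¹

Coriolis parameter at 52°N:
f = 2Ω sin φ = 2 × 7.29×10⁻⁵ × sin 52° = 1.15×10⁻⁴ s⁻¹
Height gradient: |∂Z/∂n| = 120 m / 128000 m = 9.38×10⁻⁴
On a pressure surface, geostrophic balance gives V_g = (g/f)|∂Z/∂n|:
V_g = 9.81 × 9.38×10⁻⁴ / 1.15×10⁻⁴ = 80.0 m/s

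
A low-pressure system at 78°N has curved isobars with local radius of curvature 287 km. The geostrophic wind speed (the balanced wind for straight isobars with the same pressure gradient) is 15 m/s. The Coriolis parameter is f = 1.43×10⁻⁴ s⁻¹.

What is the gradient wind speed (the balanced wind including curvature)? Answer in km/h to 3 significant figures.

Around a low, centrifugal force acts outward with Coriolis, so pressure-gradient force balances both:
(1/ρ)|∂P/∂n| = fV + V²/R  →  V² + fR·V − fR·V_g = 0
With fR = 1.43×10⁻⁴ × 287×10³ m = 41.0 m/s:
V = [−fR + √((fR)² + 4 fR V_g)]/2 = [−41.0 + √(41.0² + 4×41.0×15)]/2 = 11.7 m/s
Subgeostrophic (V < V_g = 15 m/s), as expected around a low.
Converting: 11.7 m/s × 3.6 = 42.0 km/h

42.0 km/h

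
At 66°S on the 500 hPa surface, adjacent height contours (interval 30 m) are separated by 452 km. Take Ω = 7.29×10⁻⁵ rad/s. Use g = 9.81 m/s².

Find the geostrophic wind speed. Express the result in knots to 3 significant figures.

9.50 knots

Coriolis parameter at 66°S:
f = 2Ω sin φ = 2 × 7.29×10⁻⁵ × sin 66° = 1.33×10⁻⁴ s⁻¹
Height gradient: |∂Z/∂n| = 30 m / 452000 m = 6.64×10⁻⁵
On a pressure surface, geostrophic balance gives V_g = (g/f)|∂Z/∂n|:
V_g = 9.81 × 6.64×10⁻⁵ / 1.33×10⁻⁴ = 4.89 m/s
Converting: 4.89 m/s × 1.944 = 9.50 knots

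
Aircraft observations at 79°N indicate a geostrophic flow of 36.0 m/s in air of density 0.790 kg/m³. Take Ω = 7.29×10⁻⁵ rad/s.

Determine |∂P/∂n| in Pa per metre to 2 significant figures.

4.1×10⁻³ Pa/m

Coriolis parameter at 79°N:
f = 2Ω sin φ = 2 × 7.29×10⁻⁵ × sin 79° = 1.43×10⁻⁴ s⁻¹
Geostrophic balance rearranged: |∂P/∂n| = f ρ V_g
|∂P/∂n| = 1.43×10⁻⁴ × 0.790 × 36.0 = 4.07×10⁻³ Pa/m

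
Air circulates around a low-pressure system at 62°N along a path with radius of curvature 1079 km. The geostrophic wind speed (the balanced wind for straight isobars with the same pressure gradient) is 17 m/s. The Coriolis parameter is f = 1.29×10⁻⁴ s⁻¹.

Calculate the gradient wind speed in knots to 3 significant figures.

29.8 knots

Around a low, centrifugal force acts outward with Coriolis, so pressure-gradient force balances both:
(1/ρ)|∂P/∂n| = fV + V²/R  →  V² + fR·V − fR·V_g = 0
With fR = 1.29×10⁻⁴ × 1079×10³ m = 139 m/s:
V = [−fR + √((fR)² + 4 fR V_g)]/2 = [−139 + √(139² + 4×139×17)]/2 = 15.3 m/s
Subgeostrophic (V < V_g = 17 m/s), as expected around a low.
Converting: 15.3 m/s × 1.944 = 29.8 knots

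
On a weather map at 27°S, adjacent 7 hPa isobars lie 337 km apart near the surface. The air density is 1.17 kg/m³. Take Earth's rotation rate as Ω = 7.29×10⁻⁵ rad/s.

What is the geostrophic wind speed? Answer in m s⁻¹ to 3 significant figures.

26.8 m s⁻¹

Coriolis parameter at 27°S:
f = 2Ω sin φ = 2 × 7.29×10⁻⁵ × sin 27° = 6.62×10⁻⁵ s⁻¹
Pressure gradient: |∂P/∂n| = 700 Pa / 337000 m = 2.08×10⁻³ Pa/m
Geostrophic balance (pressure-gradient force = Coriolis force):
V_g = (1/(fρ)) |∂P/∂n| = 2.08×10⁻³ / (6.62×10⁻⁵ × 1.17) = 26.8 m/s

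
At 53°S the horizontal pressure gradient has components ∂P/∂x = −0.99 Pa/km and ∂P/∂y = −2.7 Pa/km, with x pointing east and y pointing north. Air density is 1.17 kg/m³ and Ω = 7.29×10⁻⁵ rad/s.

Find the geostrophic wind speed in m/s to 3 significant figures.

21.1 m/s

Coriolis parameter at 53°S:
f = 2Ω sin φ = 2 × 7.29×10⁻⁵ × sin 53° = 1.16×10⁻⁴ s⁻¹
In the Southern Hemisphere f is negative: f = −1.16×10⁻⁴ s⁻¹.
Component geostrophic relations (x east, y north):
u_g = −(1/(fρ)) ∂P/∂y,  v_g = (1/(fρ)) ∂P/∂x
u_g = −(−2.7×10⁻³)/(−1.16×10⁻⁴ × 1.17) = −19.8 m/s;  v_g = (−0.99×10⁻³)/(−1.16×10⁻⁴ × 1.17) = 7.27 m/s
|V_g| = √(u_g² + v_g²) = 21.1 m/s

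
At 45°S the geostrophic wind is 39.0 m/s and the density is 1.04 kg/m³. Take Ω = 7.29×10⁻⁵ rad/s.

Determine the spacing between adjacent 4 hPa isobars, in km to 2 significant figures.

96 km

Coriolis parameter at 45°S:
f = 2Ω sin φ = 2 × 7.29×10⁻⁵ × sin 45° = 1.03×10⁻⁴ s⁻¹
Geostrophic balance rearranged: |∂P/∂n| = f ρ V_g
|∂P/∂n| = 1.03×10⁻⁴ × 1.04 × 39.0 = 4.18×10⁻³ Pa/m
Isobar spacing: Δn = ΔP/|∂P/∂n| = 400 Pa / 4.18×10⁻³ Pa/m = 95658 m ≈ 96 km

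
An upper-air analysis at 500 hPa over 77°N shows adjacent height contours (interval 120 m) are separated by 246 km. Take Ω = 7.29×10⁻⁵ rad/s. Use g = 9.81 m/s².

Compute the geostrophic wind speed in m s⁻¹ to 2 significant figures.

Coriolis parameter at 77°N:
f = 2Ω sin φ = 2 × 7.29×10⁻⁵ × sin 77° = 1.42×10⁻⁴ s⁻¹
Height gradient: |∂Z/∂n| = 120 m / 246000 m = 4.88×10⁻⁴
On a pressure surface, geostrophic balance gives V_g = (g/f)|∂Z/∂n|:
V_g = 9.81 × 4.88×10⁻⁴ / 1.42×10⁻⁴ = 33.7 m/s

34 m s⁻¹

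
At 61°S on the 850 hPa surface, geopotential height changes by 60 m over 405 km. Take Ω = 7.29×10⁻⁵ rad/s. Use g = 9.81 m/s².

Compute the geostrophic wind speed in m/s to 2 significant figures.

Coriolis parameter at 61°S:
f = 2Ω sin φ = 2 × 7.29×10⁻⁵ × sin 61° = 1.28×10⁻⁴ s⁻¹
Height gradient: |∂Z/∂n| = 60 m / 405000 m = 1.48×10⁻⁴
On a pressure surface, geostrophic balance gives V_g = (g/f)|∂Z/∂n|:
V_g = 9.81 × 1.48×10⁻⁴ / 1.28×10⁻⁴ = 11.4 m/s

11 m/s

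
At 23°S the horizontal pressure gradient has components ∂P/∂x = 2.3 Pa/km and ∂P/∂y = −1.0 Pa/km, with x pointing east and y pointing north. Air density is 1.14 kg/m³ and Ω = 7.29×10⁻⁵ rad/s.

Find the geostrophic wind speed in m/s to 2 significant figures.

Coriolis parameter at 23°S:
f = 2Ω sin φ = 2 × 7.29×10⁻⁵ × sin 23° = 5.70×10⁻⁵ s⁻¹
In the Southern Hemisphere f is negative: f = −5.70×10⁻⁵ s⁻¹.
Component geostrophic relations (x east, y north):
u_g = −(1/(fρ)) ∂P/∂y,  v_g = (1/(fρ)) ∂P/∂x
u_g = −(−1.0×10⁻³)/(−5.70×10⁻⁵ × 1.14) = −15.4 m/s;  v_g = (2.3×10⁻³)/(−5.70×10⁻⁵ × 1.14) = −35.4 m/s
|V_g| = √(u_g² + v_g²) = 38.6 m/s

39 m/s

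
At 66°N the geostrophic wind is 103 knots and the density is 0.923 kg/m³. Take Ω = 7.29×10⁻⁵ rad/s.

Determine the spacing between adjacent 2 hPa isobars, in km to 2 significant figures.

31 km

Coriolis parameter at 66°N:
f = 2Ω sin φ = 2 × 7.29×10⁻⁵ × sin 66° = 1.33×10⁻⁴ s⁻¹
Wind speed in SI: 103 knots = 53.0 m/s
Geostrophic balance rearranged: |∂P/∂n| = f ρ V_g
|∂P/∂n| = 1.33×10⁻⁴ × 0.923 × 53.0 = 6.51×10⁻³ Pa/m
Isobar spacing: Δn = ΔP/|∂P/∂n| = 200 Pa / 6.51×10⁻³ Pa/m = 30702 m ≈ 31 km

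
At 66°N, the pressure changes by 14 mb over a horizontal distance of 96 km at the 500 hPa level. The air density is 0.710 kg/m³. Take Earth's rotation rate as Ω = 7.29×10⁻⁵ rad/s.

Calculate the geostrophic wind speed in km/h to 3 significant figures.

555 km/h

Coriolis parameter at 66°N:
f = 2Ω sin φ = 2 × 7.29×10⁻⁵ × sin 66° = 1.33×10⁻⁴ s⁻¹
Pressure gradient: |∂P/∂n| = 1400 Pa / 96000 m = 1.46×10⁻² Pa/m
Geostrophic balance (pressure-gradient force = Coriolis force):
V_g = (1/(fρ)) |∂P/∂n| = 1.46×10⁻² / (1.33×10⁻⁴ × 0.710) = 154 m/s
Converting: 154 m/s × 3.6 = 555 km/h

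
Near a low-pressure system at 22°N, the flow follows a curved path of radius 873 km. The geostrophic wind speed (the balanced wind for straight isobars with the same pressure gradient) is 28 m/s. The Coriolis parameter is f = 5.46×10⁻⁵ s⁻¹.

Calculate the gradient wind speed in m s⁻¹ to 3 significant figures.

19.8 m s⁻¹

Around a low, centrifugal force acts outward with Coriolis, so pressure-gradient force balances both:
(1/ρ)|∂P/∂n| = fV + V²/R  →  V² + fR·V − fR·V_g = 0
With fR = 5.46×10⁻⁵ × 873×10³ m = 47.7 m/s:
V = [−fR + √((fR)² + 4 fR V_g)]/2 = [−47.7 + √(47.7² + 4×47.7×28)]/2 = 19.8 m/s
Subgeostrophic (V < V_g = 28 m/s), as expected around a low.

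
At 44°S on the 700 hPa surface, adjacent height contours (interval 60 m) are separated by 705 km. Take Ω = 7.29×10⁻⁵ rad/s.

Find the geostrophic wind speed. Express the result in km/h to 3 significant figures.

Coriolis parameter at 44°S:
f = 2Ω sin φ = 2 × 7.29×10⁻⁵ × sin 44° = 1.01×10⁻⁴ s⁻¹
Height gradient: |∂Z/∂n| = 60 m / 705000 m = 8.51×10⁻⁵
On a pressure surface, geostrophic balance gives V_g = (g/f)|∂Z/∂n|:
V_g = 9.81 × 8.51×10⁻⁵ / 1.01×10⁻⁴ = 8.24 m/s
Converting: 8.24 m/s × 3.6 = 29.7 km/h

29.7 km/h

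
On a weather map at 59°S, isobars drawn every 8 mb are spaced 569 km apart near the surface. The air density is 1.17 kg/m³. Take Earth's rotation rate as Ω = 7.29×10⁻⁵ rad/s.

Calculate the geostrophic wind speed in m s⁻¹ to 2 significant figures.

9.6 m s⁻¹

Coriolis parameter at 59°S:
f = 2Ω sin φ = 2 × 7.29×10⁻⁵ × sin 59° = 1.25×10⁻⁴ s⁻¹
Pressure gradient: |∂P/∂n| = 800 Pa / 569000 m = 1.41×10⁻³ Pa/m
Geostrophic balance (pressure-gradient force = Coriolis force):
V_g = (1/(fρ)) |∂P/∂n| = 1.41×10⁻³ / (1.25×10⁻⁴ × 1.17) = 9.62 m/s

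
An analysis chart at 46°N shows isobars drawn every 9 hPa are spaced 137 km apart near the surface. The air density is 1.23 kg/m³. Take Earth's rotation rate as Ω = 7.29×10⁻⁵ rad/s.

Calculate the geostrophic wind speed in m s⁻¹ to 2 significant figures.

51 m s⁻¹

Coriolis parameter at 46°N:
f = 2Ω sin φ = 2 × 7.29×10⁻⁵ × sin 46° = 1.05×10⁻⁴ s⁻¹
Pressure gradient: |∂P/∂n| = 900 Pa / 137000 m = 6.57×10⁻³ Pa/m
Geostrophic balance (pressure-gradient force = Coriolis force):
V_g = (1/(fρ)) |∂P/∂n| = 6.57×10⁻³ / (1.05×10⁻⁴ × 1.23) = 50.9 m/s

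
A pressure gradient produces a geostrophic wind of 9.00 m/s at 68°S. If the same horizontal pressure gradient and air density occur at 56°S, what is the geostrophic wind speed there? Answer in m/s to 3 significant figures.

10.1 m/s

With the same pressure gradient and density, V_g ∝ 1/f ∝ 1/sin φ.
V₂ = V₁ · sin φ₁ / sin φ₂ = 9.00 × sin 68° / sin 56°
V₂ = 9.00 × 0.9272/0.8290 = 10.1 m/s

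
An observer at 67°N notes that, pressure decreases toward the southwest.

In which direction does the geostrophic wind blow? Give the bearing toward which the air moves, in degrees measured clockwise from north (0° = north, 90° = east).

315°

The pressure-gradient force points toward the southwest (bearing 225°).
Geostrophic balance: in the Northern Hemisphere the Coriolis force deflects motion to the right, so the geostrophic wind blows 90° to the right of the pressure-gradient force (low pressure on the left).
Rotating 225° by 90° clockwise gives 315° — the wind blows toward the northwest.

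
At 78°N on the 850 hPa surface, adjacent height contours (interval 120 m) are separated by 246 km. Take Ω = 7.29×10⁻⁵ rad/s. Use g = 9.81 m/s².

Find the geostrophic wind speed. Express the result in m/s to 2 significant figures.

34 m/s

Coriolis parameter at 78°N:
f = 2Ω sin φ = 2 × 7.29×10⁻⁵ × sin 78° = 1.43×10⁻⁴ s⁻¹
Height gradient: |∂Z/∂n| = 120 m / 246000 m = 4.88×10⁻⁴
On a pressure surface, geostrophic balance gives V_g = (g/f)|∂Z/∂n|:
V_g = 9.81 × 4.88×10⁻⁴ / 1.43×10⁻⁴ = 33.6 m/s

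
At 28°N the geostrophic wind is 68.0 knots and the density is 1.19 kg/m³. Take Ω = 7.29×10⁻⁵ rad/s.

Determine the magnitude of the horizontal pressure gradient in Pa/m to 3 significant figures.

2.85×10⁻³ Pa/m

Coriolis parameter at 28°N:
f = 2Ω sin φ = 2 × 7.29×10⁻⁵ × sin 28° = 6.84×10⁻⁵ s⁻¹
Wind speed in SI: 68.0 knots = 35.0 m/s
Geostrophic balance rearranged: |∂P/∂n| = f ρ V_g
|∂P/∂n| = 6.84×10⁻⁵ × 1.19 × 35.0 = 2.85×10⁻³ Pa/m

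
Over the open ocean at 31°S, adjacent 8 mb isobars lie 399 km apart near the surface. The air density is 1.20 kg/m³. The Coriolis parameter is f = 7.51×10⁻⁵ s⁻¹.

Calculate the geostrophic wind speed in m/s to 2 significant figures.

Pressure gradient: |∂P/∂n| = 800 Pa / 399000 m = 2.01×10⁻³ Pa/m
Geostrophic balance (pressure-gradient force = Coriolis force):
V_g = (1/(fρ)) |∂P/∂n| = 2.01×10⁻³ / (7.51×10⁻⁵ × 1.20) = 22.2 m/s

22 m/s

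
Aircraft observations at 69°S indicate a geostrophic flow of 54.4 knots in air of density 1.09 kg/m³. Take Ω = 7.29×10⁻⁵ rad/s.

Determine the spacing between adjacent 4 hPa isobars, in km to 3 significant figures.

Coriolis parameter at 69°S:
f = 2Ω sin φ = 2 × 7.29×10⁻⁵ × sin 69° = 1.36×10⁻⁴ s⁻¹
Wind speed in SI: 54.4 knots = 28.0 m/s
Geostrophic balance rearranged: |∂P/∂n| = f ρ V_g
|∂P/∂n| = 1.36×10⁻⁴ × 1.09 × 28.0 = 4.15×10⁻³ Pa/m
Isobar spacing: Δn = ΔP/|∂P/∂n| = 400 Pa / 4.15×10⁻³ Pa/m = 96336 m ≈ 96.3 km

96.3 km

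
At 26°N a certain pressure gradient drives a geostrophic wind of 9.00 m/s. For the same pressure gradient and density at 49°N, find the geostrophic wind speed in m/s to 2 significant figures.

5.2 m/s

With the same pressure gradient and density, V_g ∝ 1/f ∝ 1/sin φ.
V₂ = V₁ · sin φ₁ / sin φ₂ = 9.00 × sin 26° / sin 49°
V₂ = 9.00 × 0.4384/0.7547 = 5.2 m/s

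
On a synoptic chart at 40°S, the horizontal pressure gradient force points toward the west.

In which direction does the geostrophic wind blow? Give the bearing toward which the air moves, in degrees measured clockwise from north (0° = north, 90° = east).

180°

The pressure-gradient force points toward the west (bearing 270°).
Geostrophic balance: in the Southern Hemisphere the Coriolis force deflects motion to the left, so the geostrophic wind blows 90° to the left of the pressure-gradient force (low pressure on the right).
Rotating 270° by 90° counterclockwise gives 180° — the wind blows toward the south.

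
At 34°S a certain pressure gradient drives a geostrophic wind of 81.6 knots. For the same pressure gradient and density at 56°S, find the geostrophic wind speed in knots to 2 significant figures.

With the same pressure gradient and density, V_g ∝ 1/f ∝ 1/sin φ.
V₂ = V₁ · sin φ₁ / sin φ₂ = 81.6 × sin 34° / sin 56°
V₂ = 81.6 × 0.5592/0.8290 = 55 knots

55 knots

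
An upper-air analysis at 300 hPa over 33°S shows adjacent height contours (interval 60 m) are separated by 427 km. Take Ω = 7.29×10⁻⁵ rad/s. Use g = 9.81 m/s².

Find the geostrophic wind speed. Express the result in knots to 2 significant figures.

Coriolis parameter at 33°S:
f = 2Ω sin φ = 2 × 7.29×10⁻⁵ × sin 33° = 7.94×10⁻⁵ s⁻¹
Height gradient: |∂Z/∂n| = 60 m / 427000 m = 1.41×10⁻⁴
On a pressure surface, geostrophic balance gives V_g = (g/f)|∂Z/∂n|:
V_g = 9.81 × 1.41×10⁻⁴ / 7.94×10⁻⁵ = 17.4 m/s
Converting: 17.4 m/s × 1.944 = 34 knots

34 knots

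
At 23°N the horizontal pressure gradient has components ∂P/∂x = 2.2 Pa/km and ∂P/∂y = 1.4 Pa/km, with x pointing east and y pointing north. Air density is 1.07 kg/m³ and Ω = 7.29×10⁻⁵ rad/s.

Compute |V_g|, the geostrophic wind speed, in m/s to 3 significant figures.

Coriolis parameter at 23°N:
f = 2Ω sin φ = 2 × 7.29×10⁻⁵ × sin 23° = 5.70×10⁻⁵ s⁻¹
Component geostrophic relations (x east, y north):
u_g = −(1/(fρ)) ∂P/∂y,  v_g = (1/(fρ)) ∂P/∂x
u_g = −(1.4×10⁻³)/(5.70×10⁻⁵ × 1.07) = −23.0 m/s;  v_g = (2.2×10⁻³)/(5.70×10⁻⁵ × 1.07) = 36.1 m/s
|V_g| = √(u_g² + v_g²) = 42.8 m/s

42.8 m/s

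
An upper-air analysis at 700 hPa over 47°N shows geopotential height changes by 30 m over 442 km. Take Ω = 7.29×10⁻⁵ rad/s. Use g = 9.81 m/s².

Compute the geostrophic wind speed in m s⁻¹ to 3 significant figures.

6.24 m s⁻¹

Coriolis parameter at 47°N:
f = 2Ω sin φ = 2 × 7.29×10⁻⁵ × sin 47° = 1.07×10⁻⁴ s⁻¹
Height gradient: |∂Z/∂n| = 30 m / 442000 m = 6.79×10⁻⁵
On a pressure surface, geostrophic balance gives V_g = (g/f)|∂Z/∂n|:
V_g = 9.81 × 6.79×10⁻⁵ / 1.07×10⁻⁴ = 6.24 m/s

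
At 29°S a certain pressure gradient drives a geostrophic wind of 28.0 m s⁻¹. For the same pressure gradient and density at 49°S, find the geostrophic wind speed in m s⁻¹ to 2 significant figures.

18 m s⁻¹

With the same pressure gradient and density, V_g ∝ 1/f ∝ 1/sin φ.
V₂ = V₁ · sin φ₁ / sin φ₂ = 28.0 × sin 29° / sin 49°
V₂ = 28.0 × 0.4848/0.7547 = 18 m s⁻¹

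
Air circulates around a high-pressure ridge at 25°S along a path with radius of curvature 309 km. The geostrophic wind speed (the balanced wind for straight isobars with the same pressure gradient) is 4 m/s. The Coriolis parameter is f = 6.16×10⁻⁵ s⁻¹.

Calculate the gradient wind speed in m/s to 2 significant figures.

Around a high, pressure-gradient force acts outward with centrifugal, so Coriolis balances both:
fV = (1/ρ)|∂P/∂n| + V²/R  →  V² − fR·V + fR·V_g = 0
With fR = 6.16×10⁻⁵ × 309×10³ m = 19.0 m/s:
V = [fR − √((fR)² − 4 fR V_g)]/2 = [19.0 − √(19.0² − 4×19.0×4)]/2 = 5.72 m/s
Supergeostrophic (V > V_g = 4 m/s), as expected around a high.

5.7 m/s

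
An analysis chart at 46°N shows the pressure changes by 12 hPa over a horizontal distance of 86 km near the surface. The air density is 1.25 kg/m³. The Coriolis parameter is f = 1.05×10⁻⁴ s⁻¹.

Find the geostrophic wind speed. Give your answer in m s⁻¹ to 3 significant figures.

Pressure gradient: |∂P/∂n| = 1200 Pa / 86000 m = 1.40×10⁻² Pa/m
Geostrophic balance (pressure-gradient force = Coriolis force):
V_g = (1/(fρ)) |∂P/∂n| = 1.40×10⁻² / (1.05×10⁻⁴ × 1.25) = 106 m/s

106 m s⁻¹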